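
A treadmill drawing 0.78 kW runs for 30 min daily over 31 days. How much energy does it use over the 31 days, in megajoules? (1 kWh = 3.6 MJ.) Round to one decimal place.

43.5 MJ

Runtime = 30 min × 31 = 930 min = 15.5 h
Energy = 0.78 kW × 15.5 h = 12.09 kWh
= 12.09 × 3.6 MJ = 43.5 MJ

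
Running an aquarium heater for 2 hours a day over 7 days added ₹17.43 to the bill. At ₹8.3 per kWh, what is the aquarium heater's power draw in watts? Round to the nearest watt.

150 W

Energy = ₹17.43 ÷ ₹8.3/kWh = 2.1 kWh
Runtime = 2 h/day × 7 days = 14 h
Power = 2.1 kWh ÷ 14 h = 0.15 kW = 150 W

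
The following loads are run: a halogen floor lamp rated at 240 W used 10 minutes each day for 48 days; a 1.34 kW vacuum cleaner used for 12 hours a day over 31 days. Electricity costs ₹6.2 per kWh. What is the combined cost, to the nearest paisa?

halogen floor lamp: Runtime = 10 min × 48 = 480 min = 8 h
halogen floor lamp: 0.24 kW × 8 h = 1.92 kWh
vacuum cleaner: Runtime = 12 h/day × 31 days = 372 h
vacuum cleaner: 1.34 kW × 372 h = 498.48 kWh
Total energy = 500.4 kWh
Cost = 500.4 × ₹6.2 = ₹3102.48

₹3102.48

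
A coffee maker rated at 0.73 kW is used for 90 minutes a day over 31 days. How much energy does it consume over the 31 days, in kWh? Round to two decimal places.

33.95 kWh

Runtime = 90 min × 31 = 2790 min = 46.5 h
Energy = 0.73 kW × 46.5 h = 33.945 kWh ≈ 33.95 kWh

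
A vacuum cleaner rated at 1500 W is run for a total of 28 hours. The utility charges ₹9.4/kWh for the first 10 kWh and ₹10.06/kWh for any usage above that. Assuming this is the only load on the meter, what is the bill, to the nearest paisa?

Energy = 1.5 kW × 28 h = 42 kWh
Tier 1 (0–10 kWh): 10 × ₹9.4 = ₹94
Above 10 kWh: 32 × ₹10.06 = ₹321.92
Bill = ₹415.92

₹415.92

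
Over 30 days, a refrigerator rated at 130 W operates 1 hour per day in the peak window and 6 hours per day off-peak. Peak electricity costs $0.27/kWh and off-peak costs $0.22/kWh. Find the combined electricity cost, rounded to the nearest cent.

Peak energy = 0.13 kW × 1 h × 30 = 3.9 kWh
Off-peak energy = 0.13 kW × 6 h × 30 = 23.4 kWh
Cost = 3.9 × $0.27 + 23.4 × $0.22 = $1.053 + $5.148 = $6.20

$6.20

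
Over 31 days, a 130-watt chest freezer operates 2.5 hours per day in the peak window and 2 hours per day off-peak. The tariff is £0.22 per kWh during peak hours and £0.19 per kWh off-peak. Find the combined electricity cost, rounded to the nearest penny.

£3.75

Peak energy = 0.13 kW × 2.5 h × 31 = 10.075 kWh
Off-peak energy = 0.13 kW × 2 h × 31 = 8.06 kWh
Cost = 10.075 × £0.22 + 8.06 × £0.19 = £2.2165 + £1.5314 = £3.75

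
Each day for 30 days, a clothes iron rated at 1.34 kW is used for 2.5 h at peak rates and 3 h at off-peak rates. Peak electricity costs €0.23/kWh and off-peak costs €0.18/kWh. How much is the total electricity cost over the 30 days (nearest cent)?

€44.82

Peak energy = 1.34 kW × 2.5 h × 30 = 100.5 kWh
Off-peak energy = 1.34 kW × 3 h × 30 = 120.6 kWh
Cost = 100.5 × €0.23 + 120.6 × €0.18 = €23.115 + €21.708 = €44.82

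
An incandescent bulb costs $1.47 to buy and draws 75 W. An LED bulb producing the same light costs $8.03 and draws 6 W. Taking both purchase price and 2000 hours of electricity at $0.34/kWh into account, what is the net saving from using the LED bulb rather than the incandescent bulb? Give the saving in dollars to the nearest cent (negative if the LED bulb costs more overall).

incandescent bulb: $1.47 + (75/1000) kW × 2000 h × $0.34 = $1.47 + $51 = $52.47
LED bulb: $8.03 + (6/1000) kW × 2000 h × $0.34 = $8.03 + $4.08 = $12.11
Saving = $52.47 − $12.11 = $40.36

$40.36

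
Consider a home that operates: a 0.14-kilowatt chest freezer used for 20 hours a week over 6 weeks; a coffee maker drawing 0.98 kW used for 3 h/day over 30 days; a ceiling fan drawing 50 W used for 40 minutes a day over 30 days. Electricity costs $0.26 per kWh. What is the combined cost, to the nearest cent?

chest freezer: Runtime = 20 h/week × 6 weeks = 120 h
chest freezer: 0.14 kW × 120 h = 16.8 kWh
coffee maker: Runtime = 3 h/day × 30 days = 90 h
coffee maker: 0.98 kW × 90 h = 88.2 kWh
ceiling fan: Runtime = 40 min × 30 = 1200 min = 20 h
ceiling fan: 0.05 kW × 20 h = 1 kWh
Total energy = 106 kWh
Cost = 106 × $0.26 = $27.56

$27.56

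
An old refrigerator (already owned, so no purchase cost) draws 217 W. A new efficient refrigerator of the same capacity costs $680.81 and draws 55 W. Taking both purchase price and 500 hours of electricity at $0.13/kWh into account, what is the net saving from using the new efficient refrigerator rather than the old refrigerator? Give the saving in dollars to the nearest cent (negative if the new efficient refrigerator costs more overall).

-$670.28

old refrigerator: $0.00 + (217/1000) kW × 500 h × $0.13 = $0.00 + $14.105 = $14.105
new efficient refrigerator: $680.81 + (55/1000) kW × 500 h × $0.13 = $680.81 + $3.575 = $684.385
Saving = $14.105 − $684.385 = −$670.28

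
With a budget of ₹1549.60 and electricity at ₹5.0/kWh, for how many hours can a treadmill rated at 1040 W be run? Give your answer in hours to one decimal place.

Energy available = ₹1549.60 ÷ ₹5.0/kWh = 309.92 kWh
Hours = 309.92 kWh ÷ 1.04 kW = 298.0 h

298.0 h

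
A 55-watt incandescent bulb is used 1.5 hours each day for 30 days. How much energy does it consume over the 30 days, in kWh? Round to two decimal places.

2.48 kWh

Runtime = 1.5 h/day × 30 days = 45 h
Energy = 0.055 kW × 45 h = 2.475 kWh ≈ 2.48 kWh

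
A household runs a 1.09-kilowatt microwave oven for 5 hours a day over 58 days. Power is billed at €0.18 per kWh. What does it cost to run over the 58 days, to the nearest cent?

€56.90

Runtime = 5 h/day × 58 days = 290 h
Energy = 1.09 kW × 290 h = 316.1 kWh
Cost = 316.1 kWh × €0.18/kWh = €56.90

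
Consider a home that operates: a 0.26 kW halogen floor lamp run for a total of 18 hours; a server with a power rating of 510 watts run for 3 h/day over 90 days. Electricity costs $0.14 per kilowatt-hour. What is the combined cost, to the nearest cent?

halogen floor lamp: 0.26 kW × 18 h = 4.68 kWh
server: Runtime = 3 h/day × 90 days = 270 h
server: 0.51 kW × 270 h = 137.7 kWh
Total energy = 142.38 kWh
Cost = 142.38 × $0.14 = $19.93

$19.93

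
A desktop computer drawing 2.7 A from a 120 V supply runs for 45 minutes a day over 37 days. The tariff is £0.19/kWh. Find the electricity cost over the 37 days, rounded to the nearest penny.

Power = 2.7 A × 120 V = 324 W = 0.324 kW
Runtime = 45 min × 37 = 1665 min = 27.75 h
Energy = 0.324 kW × 27.75 h = 8.991 kWh
Cost = 8.991 kWh × £0.19/kWh = £1.71

£1.71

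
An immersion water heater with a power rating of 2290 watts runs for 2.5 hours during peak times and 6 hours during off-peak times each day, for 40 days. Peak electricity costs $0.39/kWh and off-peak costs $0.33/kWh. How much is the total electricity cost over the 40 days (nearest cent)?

Peak energy = 2.29 kW × 2.5 h × 40 = 229 kWh
Off-peak energy = 2.29 kW × 6 h × 40 = 549.6 kWh
Cost = 229 × $0.39 + 549.6 × $0.33 = $89.31 + $181.368 = $270.68

$270.68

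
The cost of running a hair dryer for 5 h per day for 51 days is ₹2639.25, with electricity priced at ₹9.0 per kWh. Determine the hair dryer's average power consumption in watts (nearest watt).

1150 W

Energy = ₹2639.25 ÷ ₹9.0/kWh = 293.25 kWh
Runtime = 5 h/day × 51 days = 255 h
Power = 293.25 kWh ÷ 255 h = 1.15 kW = 1150 W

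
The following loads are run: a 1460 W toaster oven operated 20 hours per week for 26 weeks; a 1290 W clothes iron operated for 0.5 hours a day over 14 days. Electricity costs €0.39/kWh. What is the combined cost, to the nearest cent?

€299.61

toaster oven: Runtime = 20 h/week × 26 weeks = 520 h
toaster oven: 1.46 kW × 520 h = 759.2 kWh
clothes iron: Runtime = 0.5 h/day × 14 days = 7 h
clothes iron: 1.29 kW × 7 h = 9.03 kWh
Total energy = 768.23 kWh
Cost = 768.23 × €0.39 = €299.61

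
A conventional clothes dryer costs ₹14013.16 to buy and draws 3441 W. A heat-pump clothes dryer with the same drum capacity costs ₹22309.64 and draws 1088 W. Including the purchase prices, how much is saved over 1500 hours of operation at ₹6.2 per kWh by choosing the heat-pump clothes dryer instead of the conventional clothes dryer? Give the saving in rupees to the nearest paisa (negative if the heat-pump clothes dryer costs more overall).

₹13586.42

conventional clothes dryer: ₹14013.16 + (3441/1000) kW × 1500 h × ₹6.2 = ₹14013.16 + ₹32001.3 = ₹46014.46
heat-pump clothes dryer: ₹22309.64 + (1088/1000) kW × 1500 h × ₹6.2 = ₹22309.64 + ₹10118.4 = ₹32428.04
Saving = ₹46014.46 − ₹32428.04 = ₹13586.42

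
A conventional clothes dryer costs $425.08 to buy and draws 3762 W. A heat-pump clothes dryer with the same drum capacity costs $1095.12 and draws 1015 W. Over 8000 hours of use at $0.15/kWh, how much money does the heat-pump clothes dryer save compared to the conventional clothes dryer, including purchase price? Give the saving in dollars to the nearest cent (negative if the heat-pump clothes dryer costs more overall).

conventional clothes dryer: $425.08 + (3762/1000) kW × 8000 h × $0.15 = $425.08 + $4514.4 = $4939.48
heat-pump clothes dryer: $1095.12 + (1015/1000) kW × 8000 h × $0.15 = $1095.12 + $1218 = $2313.12
Saving = $4939.48 − $2313.12 = $2626.36

$2626.36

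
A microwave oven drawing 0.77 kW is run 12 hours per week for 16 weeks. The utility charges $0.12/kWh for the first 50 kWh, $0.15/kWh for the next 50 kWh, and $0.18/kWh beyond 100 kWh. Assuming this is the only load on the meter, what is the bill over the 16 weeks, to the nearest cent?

$22.11

Runtime = 12 h/week × 16 weeks = 192 h
Energy = 0.77 kW × 192 h = 147.84 kWh
Tier 1 (0–50 kWh): 50 × $0.12 = $6
Tier 2 (50–100 kWh): 50 × $0.15 = $7.5
Above 100 kWh: 47.84 × $0.18 = $8.6112
Bill = $22.11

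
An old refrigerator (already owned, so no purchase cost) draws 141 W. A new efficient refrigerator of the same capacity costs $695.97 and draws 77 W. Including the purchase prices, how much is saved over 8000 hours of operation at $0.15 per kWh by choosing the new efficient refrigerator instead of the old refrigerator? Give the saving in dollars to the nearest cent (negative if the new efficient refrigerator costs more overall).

old refrigerator: $0.00 + (141/1000) kW × 8000 h × $0.15 = $0.00 + $169.2 = $169.2
new efficient refrigerator: $695.97 + (77/1000) kW × 8000 h × $0.15 = $695.97 + $92.4 = $788.37
Saving = $169.2 − $788.37 = −$619.17

-$619.17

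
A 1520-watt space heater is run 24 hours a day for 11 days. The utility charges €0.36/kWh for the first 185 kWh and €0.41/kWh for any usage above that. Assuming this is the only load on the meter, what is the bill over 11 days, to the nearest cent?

Runtime = 24 h × 11 = 264 h
Energy = 1.52 kW × 264 h = 401.28 kWh
Tier 1 (0–185 kWh): 185 × €0.36 = €66.6
Above 185 kWh: 216.28 × €0.41 = €88.6748
Bill = €155.27

€155.27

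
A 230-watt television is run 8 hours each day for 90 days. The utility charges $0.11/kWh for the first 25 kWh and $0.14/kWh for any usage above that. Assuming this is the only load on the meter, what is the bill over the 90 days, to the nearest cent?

$22.43

Runtime = 8 h/day × 90 days = 720 h
Energy = 0.23 kW × 720 h = 165.6 kWh
Tier 1 (0–25 kWh): 25 × $0.11 = $2.75
Above 25 kWh: 140.6 × $0.14 = $19.684
Bill = $22.43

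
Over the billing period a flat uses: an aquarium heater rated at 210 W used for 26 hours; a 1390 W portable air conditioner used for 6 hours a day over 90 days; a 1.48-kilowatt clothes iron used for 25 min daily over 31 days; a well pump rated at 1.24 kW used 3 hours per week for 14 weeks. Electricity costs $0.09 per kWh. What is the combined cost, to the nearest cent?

aquarium heater: 0.21 kW × 26 h = 5.46 kWh
portable air conditioner: Runtime = 6 h/day × 90 days = 540 h
portable air conditioner: 1.39 kW × 540 h = 750.6 kWh
clothes iron: Runtime = 25 min × 31 = 775 min = 12.916666… h
clothes iron: 1.48 kW × 12.916666… h = 19.116666… kWh
well pump: Runtime = 3 h/week × 14 weeks = 42 h
well pump: 1.24 kW × 42 h = 52.08 kWh
Total energy = 827.256666… kWh
Cost = 827.256666… × $0.09 = $74.45

$74.45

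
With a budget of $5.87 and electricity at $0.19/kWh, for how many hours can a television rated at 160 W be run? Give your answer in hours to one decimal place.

Energy available = $5.87 ÷ $0.19/kWh = 30.8947 kWh
Hours = 30.8947 kWh ÷ 0.16 kW = 193.1 h

193.1 h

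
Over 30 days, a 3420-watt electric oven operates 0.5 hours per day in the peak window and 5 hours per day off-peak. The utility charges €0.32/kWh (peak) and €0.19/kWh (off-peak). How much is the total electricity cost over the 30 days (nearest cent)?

Peak energy = 3.42 kW × 0.5 h × 30 = 51.3 kWh
Off-peak energy = 3.42 kW × 5 h × 30 = 513 kWh
Cost = 51.3 × €0.32 + 513 × €0.19 = €16.416 + €97.47 = €113.89

€113.89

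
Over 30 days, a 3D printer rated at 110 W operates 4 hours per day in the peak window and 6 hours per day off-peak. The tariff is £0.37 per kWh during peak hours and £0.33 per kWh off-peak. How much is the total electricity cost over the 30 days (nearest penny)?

£11.42

Peak energy = 0.11 kW × 4 h × 30 = 13.2 kWh
Off-peak energy = 0.11 kW × 6 h × 30 = 19.8 kWh
Cost = 13.2 × £0.37 + 19.8 × £0.33 = £4.884 + £6.534 = £11.42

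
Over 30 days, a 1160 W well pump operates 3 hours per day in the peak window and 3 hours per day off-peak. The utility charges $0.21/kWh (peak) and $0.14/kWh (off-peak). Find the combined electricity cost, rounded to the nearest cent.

$36.54

Peak energy = 1.16 kW × 3 h × 30 = 104.4 kWh
Off-peak energy = 1.16 kW × 3 h × 30 = 104.4 kWh
Cost = 104.4 × $0.21 + 104.4 × $0.14 = $21.924 + $14.616 = $36.54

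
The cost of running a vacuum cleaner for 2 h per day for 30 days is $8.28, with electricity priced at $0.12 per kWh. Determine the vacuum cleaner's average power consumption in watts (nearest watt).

Energy = $8.28 ÷ $0.12/kWh = 69 kWh
Runtime = 2 h/day × 30 days = 60 h
Power = 69 kWh ÷ 60 h = 1.15 kW = 1150 W

1150 W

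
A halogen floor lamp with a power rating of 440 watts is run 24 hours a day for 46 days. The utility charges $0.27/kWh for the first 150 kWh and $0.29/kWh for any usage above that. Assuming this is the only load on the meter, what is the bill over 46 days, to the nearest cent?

Runtime = 24 h × 46 = 1104 h
Energy = 0.44 kW × 1104 h = 485.76 kWh
Tier 1 (0–150 kWh): 150 × $0.27 = $40.5
Above 150 kWh: 335.76 × $0.29 = $97.3704
Bill = $137.87

$137.87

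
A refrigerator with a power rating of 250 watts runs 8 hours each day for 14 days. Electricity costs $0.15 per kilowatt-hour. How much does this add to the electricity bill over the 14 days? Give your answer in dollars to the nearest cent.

$4.20

Runtime = 8 h/day × 14 days = 112 h
Energy = 0.25 kW × 112 h = 28 kWh
Cost = 28 kWh × $0.15/kWh = $4.20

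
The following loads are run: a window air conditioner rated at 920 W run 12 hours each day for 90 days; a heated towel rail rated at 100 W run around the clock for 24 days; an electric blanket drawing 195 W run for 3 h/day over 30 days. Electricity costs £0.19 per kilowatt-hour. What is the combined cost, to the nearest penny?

£203.06

window air conditioner: Runtime = 12 h/day × 90 days = 1080 h
window air conditioner: 0.92 kW × 1080 h = 993.6 kWh
heated towel rail: Runtime = 24 h × 24 = 576 h
heated towel rail: 0.1 kW × 576 h = 57.6 kWh
electric blanket: Runtime = 3 h/day × 30 days = 90 h
electric blanket: 0.195 kW × 90 h = 17.55 kWh
Total energy = 1068.75 kWh
Cost = 1068.75 × £0.19 = £203.06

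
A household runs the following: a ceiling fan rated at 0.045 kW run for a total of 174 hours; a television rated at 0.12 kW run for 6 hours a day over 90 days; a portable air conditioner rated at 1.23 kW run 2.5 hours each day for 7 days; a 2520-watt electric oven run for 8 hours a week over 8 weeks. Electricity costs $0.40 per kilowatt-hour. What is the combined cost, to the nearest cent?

$102.17

ceiling fan: 0.045 kW × 174 h = 7.83 kWh
television: Runtime = 6 h/day × 90 days = 540 h
television: 0.12 kW × 540 h = 64.8 kWh
portable air conditioner: Runtime = 2.5 h/day × 7 days = 17.5 h
portable air conditioner: 1.23 kW × 17.5 h = 21.525 kWh
electric oven: Runtime = 8 h/week × 8 weeks = 64 h
electric oven: 2.52 kW × 64 h = 161.28 kWh
Total energy = 255.435 kWh
Cost = 255.435 × $0.40 = $102.17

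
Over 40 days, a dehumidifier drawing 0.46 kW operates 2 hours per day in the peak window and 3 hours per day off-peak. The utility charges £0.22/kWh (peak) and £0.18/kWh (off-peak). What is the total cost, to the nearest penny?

Peak energy = 0.46 kW × 2 h × 40 = 36.8 kWh
Off-peak energy = 0.46 kW × 3 h × 40 = 55.2 kWh
Cost = 36.8 × £0.22 + 55.2 × £0.18 = £8.096 + £9.936 = £18.03

£18.03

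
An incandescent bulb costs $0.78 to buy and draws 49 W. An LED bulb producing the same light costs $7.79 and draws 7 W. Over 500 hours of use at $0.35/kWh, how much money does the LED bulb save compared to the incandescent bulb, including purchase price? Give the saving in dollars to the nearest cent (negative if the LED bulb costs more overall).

incandescent bulb: $0.78 + (49/1000) kW × 500 h × $0.35 = $0.78 + $8.575 = $9.355
LED bulb: $7.79 + (7/1000) kW × 500 h × $0.35 = $7.79 + $1.225 = $9.015
Saving = $9.355 − $9.015 = $0.34

$0.34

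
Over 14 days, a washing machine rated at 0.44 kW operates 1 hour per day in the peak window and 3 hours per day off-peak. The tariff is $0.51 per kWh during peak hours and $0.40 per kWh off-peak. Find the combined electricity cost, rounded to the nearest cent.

Peak energy = 0.44 kW × 1 h × 14 = 6.16 kWh
Off-peak energy = 0.44 kW × 3 h × 14 = 18.48 kWh
Cost = 6.16 × $0.51 + 18.48 × $0.40 = $3.1416 + $7.392 = $10.53

$10.53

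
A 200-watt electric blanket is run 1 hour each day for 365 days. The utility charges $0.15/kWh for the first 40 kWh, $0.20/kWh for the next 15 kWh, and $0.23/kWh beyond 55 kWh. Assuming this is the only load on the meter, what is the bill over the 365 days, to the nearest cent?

$13.14

Runtime = 1 h/day × 365 days = 365 h
Energy = 0.2 kW × 365 h = 73 kWh
Tier 1 (0–40 kWh): 40 × $0.15 = $6
Tier 2 (40–55 kWh): 15 × $0.20 = $3
Above 55 kWh: 18 × $0.23 = $4.14
Bill = $13.14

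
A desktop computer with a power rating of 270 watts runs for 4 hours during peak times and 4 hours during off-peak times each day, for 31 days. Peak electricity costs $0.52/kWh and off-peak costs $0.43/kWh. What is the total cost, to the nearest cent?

$31.81

Peak energy = 0.27 kW × 4 h × 31 = 33.48 kWh
Off-peak energy = 0.27 kW × 4 h × 31 = 33.48 kWh
Cost = 33.48 × $0.52 + 33.48 × $0.43 = $17.4096 + $14.3964 = $31.81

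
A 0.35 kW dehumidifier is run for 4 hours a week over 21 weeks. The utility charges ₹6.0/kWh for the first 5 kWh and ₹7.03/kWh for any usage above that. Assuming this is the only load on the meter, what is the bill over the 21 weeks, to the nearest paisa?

Runtime = 4 h/week × 21 weeks = 84 h
Energy = 0.35 kW × 84 h = 29.4 kWh
Tier 1 (0–5 kWh): 5 × ₹6.0 = ₹30
Above 5 kWh: 24.4 × ₹7.03 = ₹171.532
Bill = ₹201.53

₹201.53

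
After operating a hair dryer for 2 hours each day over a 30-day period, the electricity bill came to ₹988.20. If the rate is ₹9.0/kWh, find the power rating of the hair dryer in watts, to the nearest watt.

1830 W

Energy = ₹988.20 ÷ ₹9.0/kWh = 109.8 kWh
Runtime = 2 h/day × 30 days = 60 h
Power = 109.8 kWh ÷ 60 h = 1.83 kW = 1830 W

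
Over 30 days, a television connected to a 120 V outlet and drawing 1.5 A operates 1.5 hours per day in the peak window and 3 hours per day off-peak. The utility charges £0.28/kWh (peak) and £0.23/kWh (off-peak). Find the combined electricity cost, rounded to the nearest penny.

Power = 1.5 A × 120 V = 180 W = 0.18 kW
Peak energy = 0.18 kW × 1.5 h × 30 = 8.1 kWh
Off-peak energy = 0.18 kW × 3 h × 30 = 16.2 kWh
Cost = 8.1 × £0.28 + 16.2 × £0.23 = £2.268 + £3.726 = £5.99

£5.99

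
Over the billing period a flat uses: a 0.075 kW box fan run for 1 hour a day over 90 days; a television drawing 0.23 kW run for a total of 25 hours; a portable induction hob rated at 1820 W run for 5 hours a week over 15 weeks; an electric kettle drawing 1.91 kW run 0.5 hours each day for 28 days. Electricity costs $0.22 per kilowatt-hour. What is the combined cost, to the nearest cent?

$38.66

box fan: Runtime = 1 h/day × 90 days = 90 h
box fan: 0.075 kW × 90 h = 6.75 kWh
television: 0.23 kW × 25 h = 5.75 kWh
portable induction hob: Runtime = 5 h/week × 15 weeks = 75 h
portable induction hob: 1.82 kW × 75 h = 136.5 kWh
electric kettle: Runtime = 0.5 h/day × 28 days = 14 h
electric kettle: 1.91 kW × 14 h = 26.74 kWh
Total energy = 175.74 kWh
Cost = 175.74 × $0.22 = $38.66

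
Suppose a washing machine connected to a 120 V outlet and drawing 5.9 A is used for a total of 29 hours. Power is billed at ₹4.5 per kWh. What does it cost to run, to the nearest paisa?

₹92.39

Power = 5.9 A × 120 V = 708 W = 0.708 kW
Energy = 0.708 kW × 29 h = 20.532 kWh
Cost = 20.532 kWh × ₹4.5/kWh = ₹92.39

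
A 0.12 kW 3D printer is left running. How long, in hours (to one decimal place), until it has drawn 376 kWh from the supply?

3133.3 h

Hours = 376 kWh ÷ 0.12 kW = 3133.3 h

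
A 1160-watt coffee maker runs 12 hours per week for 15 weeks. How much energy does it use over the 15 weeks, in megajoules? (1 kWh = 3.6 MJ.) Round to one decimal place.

751.7 MJ

Runtime = 12 h/week × 15 weeks = 180 h
Energy = 1.16 kW × 180 h = 208.8 kWh
= 208.8 × 3.6 MJ = 751.7 MJ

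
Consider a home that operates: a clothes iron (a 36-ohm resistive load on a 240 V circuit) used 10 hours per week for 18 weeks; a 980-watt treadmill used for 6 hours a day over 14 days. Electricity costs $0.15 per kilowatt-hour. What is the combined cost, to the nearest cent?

$55.55

clothes iron: Power = V²/R = 240²/36 = 1600 W = 1.6 kW
clothes iron: Runtime = 10 h/week × 18 weeks = 180 h
clothes iron: 1.6 kW × 180 h = 288 kWh
treadmill: Runtime = 6 h/day × 14 days = 84 h
treadmill: 0.98 kW × 84 h = 82.32 kWh
Total energy = 370.32 kWh
Cost = 370.32 × $0.15 = $55.55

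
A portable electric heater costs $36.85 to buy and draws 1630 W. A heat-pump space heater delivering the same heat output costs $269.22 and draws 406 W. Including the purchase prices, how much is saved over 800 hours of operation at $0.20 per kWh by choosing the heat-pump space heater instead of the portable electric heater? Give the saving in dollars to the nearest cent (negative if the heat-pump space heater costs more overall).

-$36.53

portable electric heater: $36.85 + (1630/1000) kW × 800 h × $0.20 = $36.85 + $260.8 = $297.65
heat-pump space heater: $269.22 + (406/1000) kW × 800 h × $0.20 = $269.22 + $64.96 = $334.18
Saving = $297.65 − $334.18 = −$36.53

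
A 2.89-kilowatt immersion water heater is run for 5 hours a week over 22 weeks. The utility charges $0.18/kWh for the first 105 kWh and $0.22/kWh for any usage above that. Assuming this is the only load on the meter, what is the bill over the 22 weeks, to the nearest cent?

Runtime = 5 h/week × 22 weeks = 110 h
Energy = 2.89 kW × 110 h = 317.9 kWh
Tier 1 (0–105 kWh): 105 × $0.18 = $18.9
Above 105 kWh: 212.9 × $0.22 = $46.838
Bill = $65.74

$65.74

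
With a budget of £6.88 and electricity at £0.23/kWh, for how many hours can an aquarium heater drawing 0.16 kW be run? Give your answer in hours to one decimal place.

187.0 h

Energy available = £6.88 ÷ £0.23/kWh = 29.913 kWh
Hours = 29.913 kWh ÷ 0.16 kW = 187.0 h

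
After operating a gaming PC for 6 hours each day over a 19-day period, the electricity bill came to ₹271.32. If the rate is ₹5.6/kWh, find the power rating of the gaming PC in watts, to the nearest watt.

Energy = ₹271.32 ÷ ₹5.6/kWh = 48.45 kWh
Runtime = 6 h/day × 19 days = 114 h
Power = 48.45 kWh ÷ 114 h = 0.425 kW = 425 W

425 W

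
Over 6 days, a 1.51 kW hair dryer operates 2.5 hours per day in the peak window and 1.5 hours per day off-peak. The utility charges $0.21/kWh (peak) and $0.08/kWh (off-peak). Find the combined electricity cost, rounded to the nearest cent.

$5.84

Peak energy = 1.51 kW × 2.5 h × 6 = 22.65 kWh
Off-peak energy = 1.51 kW × 1.5 h × 6 = 13.59 kWh
Cost = 22.65 × $0.21 + 13.59 × $0.08 = $4.7565 + $1.0872 = $5.84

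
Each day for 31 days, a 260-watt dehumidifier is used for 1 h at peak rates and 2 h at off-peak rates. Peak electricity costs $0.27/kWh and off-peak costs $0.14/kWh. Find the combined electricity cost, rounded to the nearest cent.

Peak energy = 0.26 kW × 1 h × 31 = 8.06 kWh
Off-peak energy = 0.26 kW × 2 h × 31 = 16.12 kWh
Cost = 8.06 × $0.27 + 16.12 × $0.14 = $2.1762 + $2.2568 = $4.43

$4.43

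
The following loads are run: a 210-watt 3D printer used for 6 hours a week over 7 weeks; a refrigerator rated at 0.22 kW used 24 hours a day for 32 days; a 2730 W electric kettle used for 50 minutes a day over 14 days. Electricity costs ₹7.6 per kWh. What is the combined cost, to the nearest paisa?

3D printer: Runtime = 6 h/week × 7 weeks = 42 h
3D printer: 0.21 kW × 42 h = 8.82 kWh
refrigerator: Runtime = 24 h × 32 = 768 h
refrigerator: 0.22 kW × 768 h = 168.96 kWh
electric kettle: Runtime = 50 min × 14 = 700 min = 11.666666… h
electric kettle: 2.73 kW × 11.666666… h = 31.85 kWh
Total energy = 209.63 kWh
Cost = 209.63 × ₹7.6 = ₹1593.19

₹1593.19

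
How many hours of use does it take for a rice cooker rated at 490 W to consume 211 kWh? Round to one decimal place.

Hours = 211 kWh ÷ 0.49 kW = 430.6 h

430.6 h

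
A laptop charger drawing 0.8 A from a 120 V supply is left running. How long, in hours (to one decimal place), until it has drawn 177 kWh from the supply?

Power = 0.8 A × 120 V = 96 W = 0.096 kW
Hours = 177 kWh ÷ 0.096 kW = 1843.8 h

1843.8 h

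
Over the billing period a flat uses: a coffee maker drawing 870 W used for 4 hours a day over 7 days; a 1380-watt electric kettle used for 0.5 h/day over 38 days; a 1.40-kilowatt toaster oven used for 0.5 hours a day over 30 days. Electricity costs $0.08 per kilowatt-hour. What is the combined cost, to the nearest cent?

$5.73

coffee maker: Runtime = 4 h/day × 7 days = 28 h
coffee maker: 0.87 kW × 28 h = 24.36 kWh
electric kettle: Runtime = 0.5 h/day × 38 days = 19 h
electric kettle: 1.38 kW × 19 h = 26.22 kWh
toaster oven: Runtime = 0.5 h/day × 30 days = 15 h
toaster oven: 1.4 kW × 15 h = 21 kWh
Total energy = 71.58 kWh
Cost = 71.58 × $0.08 = $5.73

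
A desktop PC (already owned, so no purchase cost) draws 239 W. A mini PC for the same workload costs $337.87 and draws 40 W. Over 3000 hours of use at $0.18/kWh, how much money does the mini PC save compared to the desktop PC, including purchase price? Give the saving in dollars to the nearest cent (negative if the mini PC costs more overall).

desktop PC: $0.00 + (239/1000) kW × 3000 h × $0.18 = $0.00 + $129.06 = $129.06
mini PC: $337.87 + (40/1000) kW × 3000 h × $0.18 = $337.87 + $21.6 = $359.47
Saving = $129.06 − $359.47 = −$230.41

-$230.41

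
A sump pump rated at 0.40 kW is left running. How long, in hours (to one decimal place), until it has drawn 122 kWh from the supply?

305.0 h

Hours = 122 kWh ÷ 0.4 kW = 305.0 h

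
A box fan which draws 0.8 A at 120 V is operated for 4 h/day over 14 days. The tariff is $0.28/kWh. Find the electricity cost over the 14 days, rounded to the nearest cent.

$1.51

Power = 0.8 A × 120 V = 96 W = 0.096 kW
Runtime = 4 h/day × 14 days = 56 h
Energy = 0.096 kW × 56 h = 5.376 kWh
Cost = 5.376 kWh × $0.28/kWh = $1.51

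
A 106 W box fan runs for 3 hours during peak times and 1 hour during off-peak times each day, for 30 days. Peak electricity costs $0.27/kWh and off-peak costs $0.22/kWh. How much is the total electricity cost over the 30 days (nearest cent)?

$3.28

Peak energy = 0.106 kW × 3 h × 30 = 9.54 kWh
Off-peak energy = 0.106 kW × 1 h × 30 = 3.18 kWh
Cost = 9.54 × $0.27 + 3.18 × $0.22 = $2.5758 + $0.6996 = $3.28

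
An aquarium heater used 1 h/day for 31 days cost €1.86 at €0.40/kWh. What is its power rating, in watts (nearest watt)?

Energy = €1.86 ÷ €0.40/kWh = 4.65 kWh
Runtime = 1 h/day × 31 days = 31 h
Power = 4.65 kWh ÷ 31 h = 0.15 kW = 150 W

150 W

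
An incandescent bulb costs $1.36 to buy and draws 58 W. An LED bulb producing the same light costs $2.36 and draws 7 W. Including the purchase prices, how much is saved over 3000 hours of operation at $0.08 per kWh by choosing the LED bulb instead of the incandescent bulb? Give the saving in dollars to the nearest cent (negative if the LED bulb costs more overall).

$11.24

incandescent bulb: $1.36 + (58/1000) kW × 3000 h × $0.08 = $1.36 + $13.92 = $15.28
LED bulb: $2.36 + (7/1000) kW × 3000 h × $0.08 = $2.36 + $1.68 = $4.04
Saving = $15.28 − $4.04 = $11.24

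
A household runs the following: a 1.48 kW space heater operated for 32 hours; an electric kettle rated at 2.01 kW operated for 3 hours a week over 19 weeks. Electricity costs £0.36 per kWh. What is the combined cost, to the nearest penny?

£58.29

space heater: 1.48 kW × 32 h = 47.36 kWh
electric kettle: Runtime = 3 h/week × 19 weeks = 57 h
electric kettle: 2.01 kW × 57 h = 114.57 kWh
Total energy = 161.93 kWh
Cost = 161.93 × £0.36 = £58.29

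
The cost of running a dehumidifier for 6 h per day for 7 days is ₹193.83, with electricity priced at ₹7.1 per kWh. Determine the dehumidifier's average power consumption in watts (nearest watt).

Energy = ₹193.83 ÷ ₹7.1/kWh = 27.3 kWh
Runtime = 6 h/day × 7 days = 42 h
Power = 27.3 kWh ÷ 42 h = 0.65 kW = 650 W

650 W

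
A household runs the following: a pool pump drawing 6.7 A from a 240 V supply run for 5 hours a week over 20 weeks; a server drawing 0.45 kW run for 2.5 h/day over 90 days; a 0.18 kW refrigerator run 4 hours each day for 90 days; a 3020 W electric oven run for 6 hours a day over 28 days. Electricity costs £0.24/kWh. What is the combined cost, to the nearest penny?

£200.21

pool pump: Power = 6.7 A × 240 V = 1608 W = 1.608 kW
pool pump: Runtime = 5 h/week × 20 weeks = 100 h
pool pump: 1.608 kW × 100 h = 160.8 kWh
server: Runtime = 2.5 h/day × 90 days = 225 h
server: 0.45 kW × 225 h = 101.25 kWh
refrigerator: Runtime = 4 h/day × 90 days = 360 h
refrigerator: 0.18 kW × 360 h = 64.8 kWh
electric oven: Runtime = 6 h/day × 28 days = 168 h
electric oven: 3.02 kW × 168 h = 507.36 kWh
Total energy = 834.21 kWh
Cost = 834.21 × £0.24 = £200.21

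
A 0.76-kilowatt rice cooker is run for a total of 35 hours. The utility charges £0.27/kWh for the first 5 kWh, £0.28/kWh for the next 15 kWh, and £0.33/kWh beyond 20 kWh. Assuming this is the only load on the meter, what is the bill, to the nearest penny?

£7.73

Energy = 0.76 kW × 35 h = 26.6 kWh
Tier 1 (0–5 kWh): 5 × £0.27 = £1.35
Tier 2 (5–20 kWh): 15 × £0.28 = £4.2
Above 20 kWh: 6.6 × £0.33 = £2.178
Bill = £7.73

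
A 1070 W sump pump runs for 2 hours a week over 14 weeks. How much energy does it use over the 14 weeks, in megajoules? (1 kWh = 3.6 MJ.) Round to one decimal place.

107.9 MJ

Runtime = 2 h/week × 14 weeks = 28 h
Energy = 1.07 kW × 28 h = 29.96 kWh
= 29.96 × 3.6 MJ = 107.9 MJ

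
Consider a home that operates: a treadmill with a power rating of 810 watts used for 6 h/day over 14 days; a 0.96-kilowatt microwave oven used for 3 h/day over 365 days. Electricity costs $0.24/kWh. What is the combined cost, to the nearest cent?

treadmill: Runtime = 6 h/day × 14 days = 84 h
treadmill: 0.81 kW × 84 h = 68.04 kWh
microwave oven: Runtime = 3 h/day × 365 days = 1095 h
microwave oven: 0.96 kW × 1095 h = 1051.2 kWh
Total energy = 1119.24 kWh
Cost = 1119.24 × $0.24 = $268.62

$268.62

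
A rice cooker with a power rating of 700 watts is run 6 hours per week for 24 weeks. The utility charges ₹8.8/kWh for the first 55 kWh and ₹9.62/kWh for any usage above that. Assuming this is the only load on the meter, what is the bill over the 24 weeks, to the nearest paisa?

Runtime = 6 h/week × 24 weeks = 144 h
Energy = 0.7 kW × 144 h = 100.8 kWh
Tier 1 (0–55 kWh): 55 × ₹8.8 = ₹484
Above 55 kWh: 45.8 × ₹9.62 = ₹440.596
Bill = ₹924.60

₹924.60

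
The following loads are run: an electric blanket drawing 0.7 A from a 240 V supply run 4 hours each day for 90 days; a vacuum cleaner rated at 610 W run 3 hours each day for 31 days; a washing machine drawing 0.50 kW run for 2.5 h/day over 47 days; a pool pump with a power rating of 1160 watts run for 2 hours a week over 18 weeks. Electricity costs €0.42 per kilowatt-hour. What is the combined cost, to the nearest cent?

electric blanket: Power = 0.7 A × 240 V = 168 W = 0.168 kW
electric blanket: Runtime = 4 h/day × 90 days = 360 h
electric blanket: 0.168 kW × 360 h = 60.48 kWh
vacuum cleaner: Runtime = 3 h/day × 31 days = 93 h
vacuum cleaner: 0.61 kW × 93 h = 56.73 kWh
washing machine: Runtime = 2.5 h/day × 47 days = 117.5 h
washing machine: 0.5 kW × 117.5 h = 58.75 kWh
pool pump: Runtime = 2 h/week × 18 weeks = 36 h
pool pump: 1.16 kW × 36 h = 41.76 kWh
Total energy = 217.72 kWh
Cost = 217.72 × €0.42 = €91.44

€91.44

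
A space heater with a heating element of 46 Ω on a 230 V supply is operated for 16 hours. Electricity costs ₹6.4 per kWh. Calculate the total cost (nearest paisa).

₹117.76

Power = V²/R = 230²/46 = 1150 W = 1.15 kW
Energy = 1.15 kW × 16 h = 18.4 kWh
Cost = 18.4 kWh × ₹6.4/kWh = ₹117.76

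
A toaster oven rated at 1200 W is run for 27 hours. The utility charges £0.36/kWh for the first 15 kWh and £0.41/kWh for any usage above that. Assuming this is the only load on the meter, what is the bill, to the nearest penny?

Energy = 1.2 kW × 27 h = 32.4 kWh
Tier 1 (0–15 kWh): 15 × £0.36 = £5.4
Above 15 kWh: 17.4 × £0.41 = £7.134
Bill = £12.53

£12.53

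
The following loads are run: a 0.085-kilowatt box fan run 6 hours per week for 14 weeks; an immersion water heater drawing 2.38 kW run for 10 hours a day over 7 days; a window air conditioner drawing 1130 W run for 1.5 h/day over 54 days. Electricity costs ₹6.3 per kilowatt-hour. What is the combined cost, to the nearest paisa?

box fan: Runtime = 6 h/week × 14 weeks = 84 h
box fan: 0.085 kW × 84 h = 7.14 kWh
immersion water heater: Runtime = 10 h/day × 7 days = 70 h
immersion water heater: 2.38 kW × 70 h = 166.6 kWh
window air conditioner: Runtime = 1.5 h/day × 54 days = 81 h
window air conditioner: 1.13 kW × 81 h = 91.53 kWh
Total energy = 265.27 kWh
Cost = 265.27 × ₹6.3 = ₹1671.20

₹1671.20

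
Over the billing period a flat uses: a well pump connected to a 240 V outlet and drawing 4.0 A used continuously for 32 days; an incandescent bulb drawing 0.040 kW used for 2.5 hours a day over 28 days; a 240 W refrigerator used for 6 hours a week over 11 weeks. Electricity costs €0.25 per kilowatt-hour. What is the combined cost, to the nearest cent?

€188.98

well pump: Power = 4.0 A × 240 V = 960 W = 0.96 kW
well pump: Runtime = 24 h × 32 = 768 h
well pump: 0.96 kW × 768 h = 737.28 kWh
incandescent bulb: Runtime = 2.5 h/day × 28 days = 70 h
incandescent bulb: 0.04 kW × 70 h = 2.8 kWh
refrigerator: Runtime = 6 h/week × 11 weeks = 66 h
refrigerator: 0.24 kW × 66 h = 15.84 kWh
Total energy = 755.92 kWh
Cost = 755.92 × €0.25 = €188.98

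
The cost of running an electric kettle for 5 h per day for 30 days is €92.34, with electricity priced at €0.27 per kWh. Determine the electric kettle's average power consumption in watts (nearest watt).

2280 W

Energy = €92.34 ÷ €0.27/kWh = 342 kWh
Runtime = 5 h/day × 30 days = 150 h
Power = 342 kWh ÷ 150 h = 2.28 kW = 2280 W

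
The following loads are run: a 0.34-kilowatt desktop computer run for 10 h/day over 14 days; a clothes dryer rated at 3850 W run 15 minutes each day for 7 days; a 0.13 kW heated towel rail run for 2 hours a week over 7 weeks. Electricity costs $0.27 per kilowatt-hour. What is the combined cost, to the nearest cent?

$15.16

desktop computer: Runtime = 10 h/day × 14 days = 140 h
desktop computer: 0.34 kW × 140 h = 47.6 kWh
clothes dryer: Runtime = 15 min × 7 = 105 min = 1.75 h
clothes dryer: 3.85 kW × 1.75 h = 6.7375 kWh
heated towel rail: Runtime = 2 h/week × 7 weeks = 14 h
heated towel rail: 0.13 kW × 14 h = 1.82 kWh
Total energy = 56.1575 kWh
Cost = 56.1575 × $0.27 = $15.16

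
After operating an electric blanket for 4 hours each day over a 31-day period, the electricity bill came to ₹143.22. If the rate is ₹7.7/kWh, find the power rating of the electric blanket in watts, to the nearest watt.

150 W

Energy = ₹143.22 ÷ ₹7.7/kWh = 18.6 kWh
Runtime = 4 h/day × 31 days = 124 h
Power = 18.6 kWh ÷ 124 h = 0.15 kW = 150 W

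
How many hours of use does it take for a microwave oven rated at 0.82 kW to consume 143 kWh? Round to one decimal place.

174.4 h

Hours = 143 kWh ÷ 0.82 kW = 174.4 h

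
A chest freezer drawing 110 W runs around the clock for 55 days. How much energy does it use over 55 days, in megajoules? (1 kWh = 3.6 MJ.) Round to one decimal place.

Runtime = 24 h × 55 = 1320 h
Energy = 0.11 kW × 1320 h = 145.2 kWh
= 145.2 × 3.6 MJ = 522.7 MJ

522.7 MJ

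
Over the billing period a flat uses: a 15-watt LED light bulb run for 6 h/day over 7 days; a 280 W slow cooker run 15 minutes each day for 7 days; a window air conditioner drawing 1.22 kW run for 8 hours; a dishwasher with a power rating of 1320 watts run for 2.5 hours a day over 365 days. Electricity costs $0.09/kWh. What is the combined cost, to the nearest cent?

LED light bulb: Runtime = 6 h/day × 7 days = 42 h
LED light bulb: 0.015 kW × 42 h = 0.63 kWh
slow cooker: Runtime = 15 min × 7 = 105 min = 1.75 h
slow cooker: 0.28 kW × 1.75 h = 0.49 kWh
window air conditioner: 1.22 kW × 8 h = 9.76 kWh
dishwasher: Runtime = 2.5 h/day × 365 days = 912.5 h
dishwasher: 1.32 kW × 912.5 h = 1204.5 kWh
Total energy = 1215.38 kWh
Cost = 1215.38 × $0.09 = $109.38

$109.38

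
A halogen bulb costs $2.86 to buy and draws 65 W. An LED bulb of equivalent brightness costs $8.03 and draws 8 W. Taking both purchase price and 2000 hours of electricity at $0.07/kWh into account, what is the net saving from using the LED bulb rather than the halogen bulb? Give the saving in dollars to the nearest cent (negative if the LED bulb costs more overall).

$2.81

halogen bulb: $2.86 + (65/1000) kW × 2000 h × $0.07 = $2.86 + $9.1 = $11.96
LED bulb: $8.03 + (8/1000) kW × 2000 h × $0.07 = $8.03 + $1.12 = $9.15
Saving = $11.96 − $9.15 = $2.81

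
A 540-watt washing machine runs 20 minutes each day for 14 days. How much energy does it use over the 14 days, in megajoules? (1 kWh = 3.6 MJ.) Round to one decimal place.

9.1 MJ

Runtime = 20 min × 14 = 280 min = 4.666666… h
Energy = 0.54 kW × 4.666666… h = 2.52 kWh
= 2.52 × 3.6 MJ = 9.1 MJ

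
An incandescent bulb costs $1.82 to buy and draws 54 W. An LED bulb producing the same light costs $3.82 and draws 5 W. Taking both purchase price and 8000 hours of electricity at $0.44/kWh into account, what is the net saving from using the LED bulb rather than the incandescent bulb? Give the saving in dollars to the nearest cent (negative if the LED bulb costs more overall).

incandescent bulb: $1.82 + (54/1000) kW × 8000 h × $0.44 = $1.82 + $190.08 = $191.9
LED bulb: $3.82 + (5/1000) kW × 8000 h × $0.44 = $3.82 + $17.6 = $21.42
Saving = $191.9 − $21.42 = $170.48

$170.48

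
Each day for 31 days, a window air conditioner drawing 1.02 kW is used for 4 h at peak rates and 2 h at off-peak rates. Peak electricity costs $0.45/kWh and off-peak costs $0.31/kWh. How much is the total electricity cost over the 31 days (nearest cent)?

Peak energy = 1.02 kW × 4 h × 31 = 126.48 kWh
Off-peak energy = 1.02 kW × 2 h × 31 = 63.24 kWh
Cost = 126.48 × $0.45 + 63.24 × $0.31 = $56.916 + $19.6044 = $76.52

$76.52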